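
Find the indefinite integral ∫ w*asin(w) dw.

Use integration by parts with u = arcsin(w), dv = w dw.
Then du = 1/sqrt(-w**2 + 1) dw.

w**2*asin(w)/2 + w*sqrt(-w**2 + 1)/4 - asin(w)/4 + C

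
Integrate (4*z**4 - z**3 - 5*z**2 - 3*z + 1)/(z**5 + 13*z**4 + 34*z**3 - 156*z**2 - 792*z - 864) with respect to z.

869*log(z - 4)/4200 - 59*log(z + 2)/96 + 316*log(z + 3)/63 - 4379*log(z + 6)/7200 + 5239/(120*z + 720) + C

Factor the denominator: (z - 4)*(z + 2)*(z + 3)*(z + 6)**2.
Partial-fraction decomposition: -4379/(7200*(z + 6)) - 5239/(120*(z + 6)**2) + 316/(63*(z + 3)) - 59/(96*(z + 2)) + 869/(4200*(z - 4)).
Integrate each term; A/(z−a) gives A·log|z−a|; A/(z−a)² gives −A/(z−a).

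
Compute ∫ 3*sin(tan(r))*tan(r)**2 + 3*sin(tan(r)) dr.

-3*cos(tan(r)) + C

Let u = tan(r), so du = (tan(r)**2 + 1) dr.
Rewriting, the integral becomes 3·∫ sin(u) du = 3·-cos(u).
Substituting back, u = tan(r).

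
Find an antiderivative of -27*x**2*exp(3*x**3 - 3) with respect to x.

-3*exp(3*x**3 - 3) + C

Let u = 3*x**3 - 3, so du = (9*x**2) dx.
Rewriting, the integral becomes -3·∫ e^u du = -3·e^u.
Substituting back, u = 3*x**3 - 3.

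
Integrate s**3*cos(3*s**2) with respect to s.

Let u = s², du = 2s ds; rewrite as (1/2)∫ u^1·cos(3u) du.
Now integrate by parts 1 time.

s**2*sin(3*s**2)/6 + cos(3*s**2)/18 + C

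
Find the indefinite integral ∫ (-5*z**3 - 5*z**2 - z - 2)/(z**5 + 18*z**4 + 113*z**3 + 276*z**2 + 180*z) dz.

Factor the denominator: z*(z + 1)*(z + 5)*(z + 6)**2.
Partial-fraction decomposition: -11317/(450*(z + 6)) - 452/(15*(z + 6)**2) + 503/(20*(z + 5)) + 1/(100*(z + 1)) - 1/(90*z).
Integrate each term; A/(z−a) gives A·log|z−a|; A/(z−a)² gives −A/(z−a).

-log(z)/90 + log(z + 1)/100 + 503*log(z + 5)/20 - 11317*log(z + 6)/450 + 452/(15*z + 90) + C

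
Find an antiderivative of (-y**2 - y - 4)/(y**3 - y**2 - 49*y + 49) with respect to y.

-5*log(y - 7)/7 + log(y - 1)/8 - 23*log(y + 7)/56 + C

Factor the denominator: (y - 7)*(y - 1)*(y + 7).
Partial-fraction decomposition: -23/(56*(y + 7)) + 1/(8*(y - 1)) - 5/(7*(y - 7)).
Integrate each term: A/(y−a) contributes A·log|y−a|.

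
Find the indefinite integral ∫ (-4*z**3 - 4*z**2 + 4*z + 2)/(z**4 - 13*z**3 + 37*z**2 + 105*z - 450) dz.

-982*log(z - 6)/9 + 3367*log(z - 5)/32 - 31*log(z + 3)/288 - 289/(4*z - 20) + C

Factor the denominator: (z - 6)*(z - 5)**2*(z + 3).
Partial-fraction decomposition: -31/(288*(z + 3)) + 3367/(32*(z - 5)) + 289/(4*(z - 5)**2) - 982/(9*(z - 6)).
Integrate each term; A/(z−a) gives A·log|z−a|; A/(z−a)² gives −A/(z−a).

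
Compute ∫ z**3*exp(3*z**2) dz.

Let u = z², du = 2z dz; rewrite as (1/2)∫ u^1·exp(3u) du.
Now integrate by parts 1 time.

(3*z**2 - 1)*exp(3*z**2)/18 + C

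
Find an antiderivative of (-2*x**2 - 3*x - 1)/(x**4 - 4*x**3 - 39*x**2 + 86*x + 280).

-10*log(x - 7)/27 + 5*log(x - 4)/18 - log(x + 2)/54 + log(x + 5)/9 + C

Factor the denominator: (x - 7)*(x - 4)*(x + 2)*(x + 5).
Partial-fraction decomposition: 1/(9*(x + 5)) - 1/(54*(x + 2)) + 5/(18*(x - 4)) - 10/(27*(x - 7)).
Integrate each term: A/(x−a) contributes A·log|x−a|.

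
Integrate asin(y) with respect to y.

Use integration by parts with u = arcsin(y), dv = dy.
Then du = 1/sqrt(-y**2 + 1) dy.

y*asin(y) + sqrt(-y**2 + 1) + C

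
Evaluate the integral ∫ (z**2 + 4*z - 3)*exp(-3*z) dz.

Use integration by parts with u = z**2 + 4*z - 3, dv = exp(-3*z) dz, so v = -exp(-3*z)/3.
Apply parts 2 times (tabular method): alternate signs, differentiate u down to 0, integrate dv up.

(-9*z**2 - 42*z + 13)*exp(-3*z)/27 + C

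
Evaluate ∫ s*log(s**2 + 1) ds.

s**2*log(s**2 + 1)/2 - s**2/2 + log(s**2 + 1)/2 + C

Let u = s**2 + 1, so du = (2*s) ds.
The integral becomes (1/2)·∫ log(u) du; integrate by parts with u′=log(u), dv′=du.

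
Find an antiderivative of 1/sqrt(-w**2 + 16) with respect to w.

Substitute w = 4·sin(θ), so dw = 4·cos(θ) dθ and the radical becomes sqrt(-w**2 + 16) = 4·cos(θ) by the Pythagorean identity.
Integrate the resulting trig expression in θ, then back-substitute θ = asin(w/4), sin(θ) = w/4, cos(θ) = sqrt(-w**2 + 16)/4 (absorbing any constant into C).

asin(w/4) + C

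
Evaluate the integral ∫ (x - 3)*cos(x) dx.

x*sin(x) - 3*sin(x) + cos(x) + C

Use integration by parts with u = x - 3, dv = cos(x) dx, so v = sin(x).
Apply parts 1 times (tabular method): alternate signs, differentiate u down to 0, integrate dv up.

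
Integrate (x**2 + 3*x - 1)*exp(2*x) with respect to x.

(x**2 + 2*x - 2)*exp(2*x)/2 + C

Use integration by parts with u = x**2 + 3*x - 1, dv = exp(2*x) dx, so v = exp(2*x)/2.
Apply parts 2 times (tabular method): alternate signs, differentiate u down to 0, integrate dv up.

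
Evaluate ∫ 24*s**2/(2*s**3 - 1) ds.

4*log(2*s**3 - 1) + C

Let u = 2*s**3 - 1, so du = (6*s**2) ds.
Rewriting, the integral becomes 4·∫ 1/u du = 4·log(u).
Substituting back, u = 2*s**3 - 1.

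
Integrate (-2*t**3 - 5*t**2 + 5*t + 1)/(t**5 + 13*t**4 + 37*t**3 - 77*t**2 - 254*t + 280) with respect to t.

-25*log(t - 2)/378 + log(t - 1)/240 + 29*log(t + 4)/90 - 101*log(t + 5)/84 + 407*log(t + 7)/432 + C

Factor the denominator: (t - 2)*(t - 1)*(t + 4)*(t + 5)*(t + 7).
Partial-fraction decomposition: 407/(432*(t + 7)) - 101/(84*(t + 5)) + 29/(90*(t + 4)) + 1/(240*(t - 1)) - 25/(378*(t - 2)).
Integrate each term: A/(t−a) contributes A·log|t−a|.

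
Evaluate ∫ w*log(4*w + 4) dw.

Use integration by parts with u = log(4*w + 4), dv = w dw.
Then du = 4/(4*w + 4) dw and v = w**2/2.

w**2*log(4*w + 4)/2 - w**2/4 + w/2 - log(w + 1)/2 + C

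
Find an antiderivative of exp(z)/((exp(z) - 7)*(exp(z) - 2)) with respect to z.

Let u = e^z, du = e^z dz.
The integral becomes ∫ du/((u-2)(u-7)); decompose into partial fractions.

log(exp(z) - 7)/5 - log(exp(z) - 2)/5 + C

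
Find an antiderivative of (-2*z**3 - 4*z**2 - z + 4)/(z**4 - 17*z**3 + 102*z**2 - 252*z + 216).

Factor the denominator: (z - 6)**2*(z - 3)*(z - 2).
Partial-fraction decomposition: 15/(8*(z - 2)) - 89/(9*(z - 3)) + 433/(72*(z - 6)) - 289/(6*(z - 6)**2).
Integrate each term; A/(z−a) gives A·log|z−a|; A/(z−a)² gives −A/(z−a).

433*log(z - 6)/72 - 89*log(z - 3)/9 + 15*log(z - 2)/8 + 289/(6*z - 36) + C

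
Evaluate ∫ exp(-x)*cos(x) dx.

Let I denote the integral. Integrate by parts with u = cos(x), dv = exp(-x) dx, so v = -exp(-x): I = -exp(-x)*cos(x) − ∫ exp(-x)*sin(x) dx.
Apply parts again with u = sin(x), dv = exp(-x) dx: ∫ exp(-x)*sin(x) dx = -exp(-x)*sin(x) + I. Substituting back brings back I: I = exp(-x)*sin(x) - exp(-x)*cos(x) − I.
Solving for I: (1 + 1)·I equals the remaining terms, so I = (1/2)·(exp(-x)*sin(x) - exp(-x)*cos(x)).

exp(-x)*sin(x)/2 - exp(-x)*cos(x)/2 + C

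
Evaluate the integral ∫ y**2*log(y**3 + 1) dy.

Let u = y**3 + 1, so du = (3*y**2) dy.
The integral becomes (1/3)·∫ log(u) du; integrate by parts with u′=log(u), dv′=du.

y**3*log(y**3 + 1)/3 - y**3/3 + log(y**3 + 1)/3 + C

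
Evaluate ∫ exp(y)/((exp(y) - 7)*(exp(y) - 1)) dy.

log(exp(y) - 7)/6 - log(exp(y) - 1)/6 + C

Let u = e^y, du = e^y dy.
The integral becomes ∫ du/((u-1)(u-7)); decompose into partial fractions.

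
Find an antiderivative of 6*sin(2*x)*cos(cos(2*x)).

Let u = cos(2*x), so du = (-2*sin(2*x)) dx.
Rewriting, the integral becomes -3·∫ cos(u) du = -3·sin(u).
Substituting back, u = cos(2*x).

-3*sin(cos(2*x)) + C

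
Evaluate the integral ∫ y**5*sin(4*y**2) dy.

-y**4*cos(4*y**2)/8 + y**2*sin(4*y**2)/16 + cos(4*y**2)/64 + C

Let u = y², du = 2y dy; rewrite as (1/2)∫ u^2·sin(4u) du.
Now integrate by parts 2 times.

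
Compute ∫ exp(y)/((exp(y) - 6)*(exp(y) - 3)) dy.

log(exp(y) - 6)/3 - log(exp(y) - 3)/3 + C

Let u = e^y, du = e^y dy.
The integral becomes ∫ du/((u-3)(u-6)); decompose into partial fractions.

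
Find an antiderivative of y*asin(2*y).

y**2*asin(2*y)/2 + y*sqrt(-4*y**2 + 1)/8 - asin(2*y)/16 + C

Use integration by parts with u = arcsin(2*y), dv = y dy.
Then du = 2/sqrt(-4*y**2 + 1) dy.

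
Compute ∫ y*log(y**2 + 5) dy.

Let u = y**2 + 5, so du = (2*y) dy.
The integral becomes (1/2)·∫ log(u) du; integrate by parts with u′=log(u), dv′=du.

y**2*log(y**2 + 5)/2 - y**2/2 + 5*log(y**2 + 5)/2 + C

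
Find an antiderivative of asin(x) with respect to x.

Use integration by parts with u = arcsin(x), dv = dx.
Then du = 1/sqrt(-x**2 + 1) dx.

x*asin(x) + sqrt(-x**2 + 1) + C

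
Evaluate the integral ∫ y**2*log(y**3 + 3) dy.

y**3*log(y**3 + 3)/3 - y**3/3 + log(y**3 + 3) + C

Let u = y**3 + 3, so du = (3*y**2) dy.
The integral becomes (1/3)·∫ log(u) du; integrate by parts with u′=log(u), dv′=du.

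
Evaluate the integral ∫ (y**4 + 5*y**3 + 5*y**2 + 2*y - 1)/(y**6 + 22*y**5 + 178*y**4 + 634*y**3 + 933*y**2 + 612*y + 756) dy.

Factor the denominator: (y + 3)*(y + 6)**2*(y + 7)*(y**2 + 1).
Partial-fraction decomposition: (121*y - 467)/(68450*(y**2 + 1)) - 229/(50*(y + 7)) + 56956/(12321*(y + 6)) - 383/(111*(y + 6)**2) - 2/(45*(y + 3)).
Integrate each term; A/(y−a) gives A·log|y−a|; the (By+D)/(y²+p²) term gives a log and an atan.

-2*log(y + 3)/45 + 56956*log(y + 6)/12321 - 229*log(y + 7)/50 + 121*log(y**2 + 1)/136900 - 467*atan(y)/68450 + 383/(111*y + 666) + C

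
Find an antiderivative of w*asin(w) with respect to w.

w**2*asin(w)/2 + w*sqrt(-w**2 + 1)/4 - asin(w)/4 + C

Use integration by parts with u = arcsin(w), dv = w dw.
Then du = 1/sqrt(-w**2 + 1) dw.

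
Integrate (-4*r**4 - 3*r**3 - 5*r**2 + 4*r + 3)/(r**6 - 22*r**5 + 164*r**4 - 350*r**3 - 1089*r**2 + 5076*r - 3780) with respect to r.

-10847*log(r - 7)/120 + 658*log(r - 6)/15 + 2977*log(r - 5)/64 - log(r - 1)/480 + 11*log(r + 3)/960 - 133/(r - 6) + C

Factor the denominator: (r - 7)*(r - 6)**2*(r - 5)*(r - 1)*(r + 3).
Partial-fraction decomposition: 11/(960*(r + 3)) - 1/(480*(r - 1)) + 2977/(64*(r - 5)) + 658/(15*(r - 6)) + 133/(r - 6)**2 - 10847/(120*(r - 7)).
Integrate each term; A/(r−a) gives A·log|r−a|; A/(r−a)² gives −A/(r−a).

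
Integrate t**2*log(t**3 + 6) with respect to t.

Let u = t**3 + 6, so du = (3*t**2) dt.
The integral becomes (1/3)·∫ log(u) du; integrate by parts with u′=log(u), dv′=du.

t**3*log(t**3 + 6)/3 - t**3/3 + 2*log(t**3 + 6) + C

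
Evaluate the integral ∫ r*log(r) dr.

Use integration by parts with u = log(r), dv = r dr.
Then du = 1/r dr and v = r**2/2.

r**2*log(r)/2 - r**2/4 + C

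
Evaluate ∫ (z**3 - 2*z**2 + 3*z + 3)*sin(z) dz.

-z**3*cos(z) + 3*z**2*sin(z) + 2*z**2*cos(z) - 4*z*sin(z) + 3*z*cos(z) - 3*sin(z) - 7*cos(z) + C

Use integration by parts with u = z**3 - 2*z**2 + 3*z + 3, dv = sin(z) dz, so v = -cos(z).
Apply parts 3 times (tabular method): alternate signs, differentiate u down to 0, integrate dv up.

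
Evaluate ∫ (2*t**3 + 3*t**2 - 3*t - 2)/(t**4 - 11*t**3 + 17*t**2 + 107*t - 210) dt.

Factor the denominator: (t - 7)*(t - 5)*(t - 2)*(t + 3).
Partial-fraction decomposition: 1/(20*(t + 3)) + 4/(15*(t - 2)) - 77/(12*(t - 5)) + 81/(10*(t - 7)).
Integrate each term: A/(t−a) contributes A·log|t−a|.

81*log(t - 7)/10 - 77*log(t - 5)/12 + 4*log(t - 2)/15 + log(t + 3)/20 + C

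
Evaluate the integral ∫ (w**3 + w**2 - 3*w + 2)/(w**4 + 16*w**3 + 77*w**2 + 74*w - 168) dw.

Factor the denominator: (w - 1)*(w + 4)*(w + 6)*(w + 7).
Partial-fraction decomposition: 271/(24*(w + 7)) - 80/(7*(w + 6)) + 17/(15*(w + 4)) + 1/(280*(w - 1)).
Integrate each term: A/(w−a) contributes A·log|w−a|.

log(w - 1)/280 + 17*log(w + 4)/15 - 80*log(w + 6)/7 + 271*log(w + 7)/24 + C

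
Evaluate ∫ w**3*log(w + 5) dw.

Use integration by parts with u = log(w + 5), dv = w**3 dw.
Then du = 1/(w + 5) dw and v = w**4/4.

w**4*log(w + 5)/4 - w**4/16 + 5*w**3/12 - 25*w**2/8 + 125*w/4 - 625*log(w + 5)/4 + C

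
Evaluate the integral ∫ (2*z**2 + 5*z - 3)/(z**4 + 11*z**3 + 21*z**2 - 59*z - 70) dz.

Factor the denominator: (z - 2)*(z + 1)*(z + 5)*(z + 7).
Partial-fraction decomposition: -5/(9*(z + 7)) + 11/(28*(z + 5)) + 1/(12*(z + 1)) + 5/(63*(z - 2)).
Integrate each term: A/(z−a) contributes A·log|z−a|.

5*log(z - 2)/63 + log(z + 1)/12 + 11*log(z + 5)/28 - 5*log(z + 7)/9 + C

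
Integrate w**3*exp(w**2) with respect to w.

(w**2 - 1)*exp(w**2)/2 + C

Let u = w², du = 2w dw; rewrite as (1/2)∫ u^1·exp(1u) du.
Now integrate by parts 1 time.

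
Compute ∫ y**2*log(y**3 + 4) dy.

Let u = y**3 + 4, so du = (3*y**2) dy.
The integral becomes (1/3)·∫ log(u) du; integrate by parts with u′=log(u), dv′=du.

y**3*log(y**3 + 4)/3 - y**3/3 + 4*log(y**3 + 4)/3 + C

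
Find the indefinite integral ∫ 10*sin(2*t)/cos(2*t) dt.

-5*log(cos(2*t)) + C

Let u = cos(2*t), so du = (-2*sin(2*t)) dt.
Rewriting, the integral becomes -5·∫ 1/u du = -5·log(u).
Substituting back, u = cos(2*t).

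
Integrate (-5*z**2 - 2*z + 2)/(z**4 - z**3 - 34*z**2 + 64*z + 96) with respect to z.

-81*log(z - 4)/250 - log(z + 1)/125 + 83*log(z + 6)/250 + 43/(25*z - 100) + C

Factor the denominator: (z - 4)**2*(z + 1)*(z + 6).
Partial-fraction decomposition: 83/(250*(z + 6)) - 1/(125*(z + 1)) - 81/(250*(z - 4)) - 43/(25*(z - 4)**2).
Integrate each term; A/(z−a) gives A·log|z−a|; A/(z−a)² gives −A/(z−a).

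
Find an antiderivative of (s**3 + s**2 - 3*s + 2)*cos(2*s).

Use integration by parts with u = s**3 + s**2 - 3*s + 2, dv = cos(2*s) ds, so v = sin(2*s)/2.
Apply parts 3 times (tabular method): alternate signs, differentiate u down to 0, integrate dv up.

s**3*sin(2*s)/2 + s**2*sin(2*s)/2 + 3*s**2*cos(2*s)/4 - 9*s*sin(2*s)/4 + s*cos(2*s)/2 + 3*sin(2*s)/4 - 9*cos(2*s)/8 + C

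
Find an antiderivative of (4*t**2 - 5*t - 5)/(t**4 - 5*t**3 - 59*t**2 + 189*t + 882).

Factor the denominator: (t - 7)**2*(t + 3)*(t + 6).
Partial-fraction decomposition: -1/(3*(t + 6)) + 23/(150*(t + 3)) + 9/(50*(t - 7)) + 6/(5*(t - 7)**2).
Integrate each term; A/(t−a) gives A·log|t−a|; A/(t−a)² gives −A/(t−a).

9*log(t - 7)/50 + 23*log(t + 3)/150 - log(t + 6)/3 - 6/(5*t - 35) + C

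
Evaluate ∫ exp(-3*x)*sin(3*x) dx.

Let I denote the integral. Integrate by parts with u = sin(3*x), dv = exp(-3*x) dx, so v = -exp(-3*x)/3: I = -exp(-3*x)*sin(3*x)/3 + ∫ exp(-3*x)*cos(3*x) dx.
Apply parts again with u = cos(3*x), dv = exp(-3*x) dx: ∫ exp(-3*x)*cos(3*x) dx = -exp(-3*x)*cos(3*x)/3 − I. Substituting back brings back I: I = -exp(-3*x)*sin(3*x)/3 - exp(-3*x)*cos(3*x)/3 − I.
Solving for I: (1 + 1)·I equals the remaining terms, so I = (1/2)·(-exp(-3*x)*sin(3*x)/3 - exp(-3*x)*cos(3*x)/3).

-exp(-3*x)*sin(3*x)/6 - exp(-3*x)*cos(3*x)/6 + C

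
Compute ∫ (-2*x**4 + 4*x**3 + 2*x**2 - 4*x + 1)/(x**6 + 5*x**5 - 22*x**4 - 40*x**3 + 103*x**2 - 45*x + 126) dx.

-47*log(x - 3)/600 - log(x - 2)/225 - 239*log(x + 3)/1200 + 6047*log(x + 7)/18000 - 27*log(x**2 + 1)/1000 - atan(x)/500 + C

Factor the denominator: (x - 3)*(x - 2)*(x + 3)*(x + 7)*(x**2 + 1).
Partial-fraction decomposition: -(27*x + 1)/(500*(x**2 + 1)) + 6047/(18000*(x + 7)) - 239/(1200*(x + 3)) - 1/(225*(x - 2)) - 47/(600*(x - 3)).
Integrate each term; A/(x−a) gives A·log|x−a|; the (Bx+D)/(x²+p²) term gives a log and an atan.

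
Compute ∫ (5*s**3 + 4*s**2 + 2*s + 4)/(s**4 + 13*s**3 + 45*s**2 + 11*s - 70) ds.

Factor the denominator: (s - 1)*(s + 2)*(s + 5)*(s + 7).
Partial-fraction decomposition: 1529/(80*(s + 7)) - 59/(4*(s + 5)) + 8/(15*(s + 2)) + 5/(48*(s - 1)).
Integrate each term: A/(s−a) contributes A·log|s−a|.

5*log(s - 1)/48 + 8*log(s + 2)/15 - 59*log(s + 5)/4 + 1529*log(s + 7)/80 + C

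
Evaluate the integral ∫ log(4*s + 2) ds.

Use integration by parts with u = log(4*s + 2), dv = ds.
Then du = 4/(4*s + 2) ds and v = s.

s*log(4*s + 2) - s + log(2*s + 1)/2 + C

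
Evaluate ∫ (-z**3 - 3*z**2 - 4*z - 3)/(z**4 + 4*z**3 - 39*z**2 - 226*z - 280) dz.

Factor the denominator: (z - 7)*(z + 2)*(z + 4)*(z + 5).
Partial-fraction decomposition: -67/(36*(z + 5)) + 29/(22*(z + 4)) - 1/(54*(z + 2)) - 521/(1188*(z - 7)).
Integrate each term: A/(z−a) contributes A·log|z−a|.

-521*log(z - 7)/1188 - log(z + 2)/54 + 29*log(z + 4)/22 - 67*log(z + 5)/36 + C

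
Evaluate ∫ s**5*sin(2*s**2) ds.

-s**4*cos(2*s**2)/4 + s**2*sin(2*s**2)/4 + cos(2*s**2)/8 + C

Let u = s², du = 2s ds; rewrite as (1/2)∫ u^2·sin(2u) du.
Now integrate by parts 2 times.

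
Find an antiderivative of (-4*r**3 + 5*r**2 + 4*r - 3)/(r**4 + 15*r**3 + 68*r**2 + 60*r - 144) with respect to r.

Factor the denominator: (r - 1)*(r + 4)*(r + 6)**2.
Partial-fraction decomposition: 2321/(196*(r + 6)) + 1017/(14*(r + 6)**2) - 317/(20*(r + 4)) + 2/(245*(r - 1)).
Integrate each term; A/(r−a) gives A·log|r−a|; A/(r−a)² gives −A/(r−a).

2*log(r - 1)/245 - 317*log(r + 4)/20 + 2321*log(r + 6)/196 - 1017/(14*r + 84) + C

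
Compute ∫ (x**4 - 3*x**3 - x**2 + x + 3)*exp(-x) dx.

Use integration by parts with u = x**4 - 3*x**3 - x**2 + x + 3, dv = exp(-x) dx, so v = -exp(-x).
Apply parts 4 times (tabular method): alternate signs, differentiate u down to 0, integrate dv up.

(-x**4 - x**3 - 2*x**2 - 5*x - 8)*exp(-x) + C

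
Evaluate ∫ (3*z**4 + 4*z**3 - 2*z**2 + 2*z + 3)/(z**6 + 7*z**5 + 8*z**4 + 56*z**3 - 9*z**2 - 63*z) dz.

Factor the denominator: z*(z - 1)*(z + 1)*(z + 7)*(z**2 + 9).
Partial-fraction decomposition: (257*z + 753)/(870*(z**2 + 9)) - 2861/(9744*(z + 7)) - 1/(60*(z + 1)) + 1/(16*(z - 1)) - 1/(21*z).
Integrate each term; A/(z−a) gives A·log|z−a|; the (Bz+D)/(z²+p²) term gives a log and an atan.

-log(z)/21 + log(z - 1)/16 - log(z + 1)/60 - 2861*log(z + 7)/9744 + 257*log(z**2 + 9)/1740 + 251*atan(z/3)/870 + C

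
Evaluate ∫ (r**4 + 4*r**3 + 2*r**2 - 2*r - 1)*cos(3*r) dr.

Use integration by parts with u = r**4 + 4*r**3 + 2*r**2 - 2*r - 1, dv = cos(3*r) dr, so v = sin(3*r)/3.
Apply parts 4 times (tabular method): alternate signs, differentiate u down to 0, integrate dv up.

r**4*sin(3*r)/3 + 4*r**3*sin(3*r)/3 + 4*r**3*cos(3*r)/9 + 2*r**2*sin(3*r)/9 + 4*r**2*cos(3*r)/3 - 14*r*sin(3*r)/9 + 4*r*cos(3*r)/27 - 31*sin(3*r)/81 - 14*cos(3*r)/27 + C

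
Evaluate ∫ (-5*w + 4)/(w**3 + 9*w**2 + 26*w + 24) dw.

7*log(w + 2) - 19*log(w + 3) + 12*log(w + 4) + C

Factor the denominator: (w + 2)*(w + 3)*(w + 4).
Partial-fraction decomposition: 12/(w + 4) - 19/(w + 3) + 7/(w + 2).
Integrate each term: A/(w−a) contributes A·log|w−a|.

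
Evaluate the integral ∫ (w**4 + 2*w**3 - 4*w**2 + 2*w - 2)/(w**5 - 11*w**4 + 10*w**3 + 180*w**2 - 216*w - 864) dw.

Factor the denominator: (w - 6)**2*(w - 4)*(w + 2)*(w + 3).
Partial-fraction decomposition: -17/(567*(w + 3)) + 11/(192*(w + 2)) + 163/(84*(w - 4)) - 5017/(5184*(w - 6)) + 797/(72*(w - 6)**2).
Integrate each term; A/(w−a) gives A·log|w−a|; A/(w−a)² gives −A/(w−a).

-5017*log(w - 6)/5184 + 163*log(w - 4)/84 + 11*log(w + 2)/192 - 17*log(w + 3)/567 - 797/(72*w - 432) + C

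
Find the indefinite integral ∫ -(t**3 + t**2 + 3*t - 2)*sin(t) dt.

t**3*cos(t) - 3*t**2*sin(t) + t**2*cos(t) - 2*t*sin(t) - 3*t*cos(t) + 3*sin(t) - 4*cos(t) + C

Use integration by parts with u = t**3 + t**2 + 3*t - 2, dv = -sin(t) dt, so v = cos(t).
Apply parts 3 times (tabular method): alternate signs, differentiate u down to 0, integrate dv up.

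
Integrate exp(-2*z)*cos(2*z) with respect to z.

exp(-2*z)*sin(2*z)/4 - exp(-2*z)*cos(2*z)/4 + C

Let I denote the integral. Integrate by parts with u = cos(2*z), dv = exp(-2*z) dz, so v = -exp(-2*z)/2: I = -exp(-2*z)*cos(2*z)/2 − ∫ exp(-2*z)*sin(2*z) dz.
Apply parts again with u = sin(2*z), dv = exp(-2*z) dz: ∫ exp(-2*z)*sin(2*z) dz = -exp(-2*z)*sin(2*z)/2 + I. Substituting back brings back I: I = exp(-2*z)*sin(2*z)/2 - exp(-2*z)*cos(2*z)/2 − I.
Solving for I: (1 + 1)·I equals the remaining terms, so I = (1/2)·(exp(-2*z)*sin(2*z)/2 - exp(-2*z)*cos(2*z)/2).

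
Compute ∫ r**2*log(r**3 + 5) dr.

Let u = r**3 + 5, so du = (3*r**2) dr.
The integral becomes (1/3)·∫ log(u) du; integrate by parts with u′=log(u), dv′=du.

r**3*log(r**3 + 5)/3 - r**3/3 + 5*log(r**3 + 5)/3 + C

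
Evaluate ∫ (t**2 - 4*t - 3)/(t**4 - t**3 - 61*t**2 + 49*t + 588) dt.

3*log(t - 7)/70 + log(t - 4)/77 + 9*log(t + 3)/140 - 37*log(t + 7)/308 + C

Factor the denominator: (t - 7)*(t - 4)*(t + 3)*(t + 7).
Partial-fraction decomposition: -37/(308*(t + 7)) + 9/(140*(t + 3)) + 1/(77*(t - 4)) + 3/(70*(t - 7)).
Integrate each term: A/(t−a) contributes A·log|t−a|.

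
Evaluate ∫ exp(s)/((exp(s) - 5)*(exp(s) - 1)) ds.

log(exp(s) - 5)/4 - log(exp(s) - 1)/4 + C

Let u = e^s, du = e^s ds.
The integral becomes ∫ du/((u-5)(u-1)); decompose into partial fractions.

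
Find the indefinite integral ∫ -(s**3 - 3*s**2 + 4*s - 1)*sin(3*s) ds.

s**3*cos(3*s)/3 - s**2*sin(3*s)/3 - s**2*cos(3*s) + 2*s*sin(3*s)/3 + 10*s*cos(3*s)/9 - 10*sin(3*s)/27 - cos(3*s)/9 + C

Use integration by parts with u = s**3 - 3*s**2 + 4*s - 1, dv = -sin(3*s) ds, so v = cos(3*s)/3.
Apply parts 3 times (tabular method): alternate signs, differentiate u down to 0, integrate dv up.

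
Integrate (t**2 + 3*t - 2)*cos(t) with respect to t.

t**2*sin(t) + 3*t*sin(t) + 2*t*cos(t) - 4*sin(t) + 3*cos(t) + C

Use integration by parts with u = t**2 + 3*t - 2, dv = cos(t) dt, so v = sin(t).
Apply parts 2 times (tabular method): alternate signs, differentiate u down to 0, integrate dv up.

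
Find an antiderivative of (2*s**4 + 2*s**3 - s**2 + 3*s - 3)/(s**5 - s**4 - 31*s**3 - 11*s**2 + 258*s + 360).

Factor the denominator: (s - 5)*(s - 4)*(s + 2)*(s + 3)**2.
Partial-fraction decomposition: 2391/(3136*(s + 3)) - 87/(56*(s + 3)**2) + 1/(14*(s + 2)) - 211/(98*(s - 4)) + 1487/(448*(s - 5)).
Integrate each term; A/(s−a) gives A·log|s−a|; A/(s−a)² gives −A/(s−a).

1487*log(s - 5)/448 - 211*log(s - 4)/98 + log(s + 2)/14 + 2391*log(s + 3)/3136 + 87/(56*s + 168) + C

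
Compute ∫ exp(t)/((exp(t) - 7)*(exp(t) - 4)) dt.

Let u = e^t, du = e^t dt.
The integral becomes ∫ du/((u-4)(u-7)); decompose into partial fractions.

log(exp(t) - 7)/3 - log(exp(t) - 4)/3 + C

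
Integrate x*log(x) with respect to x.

Use integration by parts with u = log(x), dv = x dx.
Then du = 1/x dx and v = x**2/2.

x**2*log(x)/2 - x**2/4 + C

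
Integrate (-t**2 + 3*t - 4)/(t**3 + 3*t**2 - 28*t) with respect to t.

log(t)/7 - 2*log(t - 4)/11 - 74*log(t + 7)/77 + C

Factor the denominator: t*(t - 4)*(t + 7).
Partial-fraction decomposition: -74/(77*(t + 7)) - 2/(11*(t - 4)) + 1/(7*t).
Integrate each term: A/(t−a) contributes A·log|t−a|.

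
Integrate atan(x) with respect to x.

Use integration by parts with u = arctan(x), dv = dx.
Then du = 1/(x**2 + 1) dx.

x*atan(x) - log(x**2 + 1)/2 + C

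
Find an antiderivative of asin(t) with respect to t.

t*asin(t) + sqrt(-t**2 + 1) + C

Use integration by parts with u = arcsin(t), dv = dt.
Then du = 1/sqrt(-t**2 + 1) dt.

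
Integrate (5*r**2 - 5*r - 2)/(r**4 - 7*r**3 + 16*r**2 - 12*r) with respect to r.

log(r)/6 + 28*log(r - 3)/3 - 19*log(r - 2)/2 + 4/(r - 2) + C

Factor the denominator: r*(r - 3)*(r - 2)**2.
Partial-fraction decomposition: -19/(2*(r - 2)) - 4/(r - 2)**2 + 28/(3*(r - 3)) + 1/(6*r).
Integrate each term; A/(r−a) gives A·log|r−a|; A/(r−a)² gives −A/(r−a).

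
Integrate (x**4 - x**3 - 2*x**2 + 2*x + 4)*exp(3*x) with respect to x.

Use integration by parts with u = x**4 - x**3 - 2*x**2 + 2*x + 4, dv = exp(3*x) dx, so v = exp(3*x)/3.
Apply parts 4 times (tabular method): alternate signs, differentiate u down to 0, integrate dv up.

(27*x**4 - 63*x**3 + 9*x**2 + 48*x + 92)*exp(3*x)/81 + C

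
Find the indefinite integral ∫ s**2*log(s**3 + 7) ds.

Let u = s**3 + 7, so du = (3*s**2) ds.
The integral becomes (1/3)·∫ log(u) du; integrate by parts with u′=log(u), dv′=du.

s**3*log(s**3 + 7)/3 - s**3/3 + 7*log(s**3 + 7)/3 + C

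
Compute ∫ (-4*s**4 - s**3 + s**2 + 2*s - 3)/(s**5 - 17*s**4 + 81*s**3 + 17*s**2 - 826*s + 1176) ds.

Factor the denominator: (s - 7)**2*(s - 4)*(s - 2)*(s + 3).
Partial-fraction decomposition: -297/(3500*(s + 3)) + 67/(250*(s - 2)) - 1067/(126*(s - 4)) + 19283/(4500*(s - 7)) - 9887/(150*(s - 7)**2).
Integrate each term; A/(s−a) gives A·log|s−a|; A/(s−a)² gives −A/(s−a).

19283*log(s - 7)/4500 - 1067*log(s - 4)/126 + 67*log(s - 2)/250 - 297*log(s + 3)/3500 + 9887/(150*s - 1050) + C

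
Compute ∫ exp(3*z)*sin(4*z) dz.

3*exp(3*z)*sin(4*z)/25 - 4*exp(3*z)*cos(4*z)/25 + C

Let I denote the integral. Integrate by parts with u = sin(4*z), dv = exp(3*z) dz, so v = exp(3*z)/3: I = exp(3*z)*sin(4*z)/3 − (4/3)·∫ exp(3*z)*cos(4*z) dz.
Apply parts again with u = cos(4*z), dv = exp(3*z) dz: ∫ exp(3*z)*cos(4*z) dz = exp(3*z)*cos(4*z)/3 + (4/3)·I. Substituting back brings back I: I = exp(3*z)*sin(4*z)/3 - 4*exp(3*z)*cos(4*z)/9 − (16/9)·I.
Solving for I: (1 + 16/9)·I equals the remaining terms, so I = (9/25)·(exp(3*z)*sin(4*z)/3 - 4*exp(3*z)*cos(4*z)/9).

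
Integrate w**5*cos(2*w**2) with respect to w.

w**4*sin(2*w**2)/4 + w**2*cos(2*w**2)/4 - sin(2*w**2)/8 + C

Let u = w², du = 2w dw; rewrite as (1/2)∫ u^2·cos(2u) du.
Now integrate by parts 2 times.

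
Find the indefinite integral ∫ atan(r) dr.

Use integration by parts with u = arctan(r), dv = dr.
Then du = 1/(r**2 + 1) dr.

r*atan(r) - log(r**2 + 1)/2 + C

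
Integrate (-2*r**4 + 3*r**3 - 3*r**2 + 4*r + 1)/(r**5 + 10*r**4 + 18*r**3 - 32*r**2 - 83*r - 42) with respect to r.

-11*log(r - 2)/405 - 23*log(r + 1)/27 + 281*log(r + 3)/80 - 6005*log(r + 7)/1296 - 11/(36*r + 36) + C

Factor the denominator: (r - 2)*(r + 1)**2*(r + 3)*(r + 7).
Partial-fraction decomposition: -6005/(1296*(r + 7)) + 281/(80*(r + 3)) - 23/(27*(r + 1)) + 11/(36*(r + 1)**2) - 11/(405*(r - 2)).
Integrate each term; A/(r−a) gives A·log|r−a|; A/(r−a)² gives −A/(r−a).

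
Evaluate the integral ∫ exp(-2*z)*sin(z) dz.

-2*exp(-2*z)*sin(z)/5 - exp(-2*z)*cos(z)/5 + C

Let I denote the integral. Integrate by parts with u = sin(z), dv = exp(-2*z) dz, so v = -exp(-2*z)/2: I = -exp(-2*z)*sin(z)/2 + (1/2)·∫ exp(-2*z)*cos(z) dz.
Apply parts again with u = cos(z), dv = exp(-2*z) dz: ∫ exp(-2*z)*cos(z) dz = -exp(-2*z)*cos(z)/2 − (1/2)·I. Substituting back brings back I: I = -exp(-2*z)*sin(z)/2 - exp(-2*z)*cos(z)/4 − (1/4)·I.
Solving for I: (1 + 1/4)·I equals the remaining terms, so I = (4/5)·(-exp(-2*z)*sin(z)/2 - exp(-2*z)*cos(z)/4).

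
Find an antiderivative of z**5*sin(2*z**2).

Let u = z², du = 2z dz; rewrite as (1/2)∫ u^2·sin(2u) du.
Now integrate by parts 2 times.

-z**4*cos(2*z**2)/4 + z**2*sin(2*z**2)/4 + cos(2*z**2)/8 + C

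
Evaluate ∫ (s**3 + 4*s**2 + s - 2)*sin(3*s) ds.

Use integration by parts with u = s**3 + 4*s**2 + s - 2, dv = sin(3*s) ds, so v = -cos(3*s)/3.
Apply parts 3 times (tabular method): alternate signs, differentiate u down to 0, integrate dv up.

-s**3*cos(3*s)/3 + s**2*sin(3*s)/3 - 4*s**2*cos(3*s)/3 + 8*s*sin(3*s)/9 - s*cos(3*s)/9 + sin(3*s)/27 + 26*cos(3*s)/27 + C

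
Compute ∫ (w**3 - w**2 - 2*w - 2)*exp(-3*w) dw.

Use integration by parts with u = w**3 - w**2 - 2*w - 2, dv = exp(-3*w) dw, so v = -exp(-3*w)/3.
Apply parts 3 times (tabular method): alternate signs, differentiate u down to 0, integrate dv up.

(-3*w**3 + 6*w + 8)*exp(-3*w)/9 + C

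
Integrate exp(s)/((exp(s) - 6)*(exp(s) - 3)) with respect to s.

log(exp(s) - 6)/3 - log(exp(s) - 3)/3 + C

Let u = e^s, du = e^s ds.
The integral becomes ∫ du/((u-3)(u-6)); decompose into partial fractions.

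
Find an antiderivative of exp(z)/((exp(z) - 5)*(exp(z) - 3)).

log(exp(z) - 5)/2 - log(exp(z) - 3)/2 + C

Let u = e^z, du = e^z dz.
The integral becomes ∫ du/((u-5)(u-3)); decompose into partial fractions.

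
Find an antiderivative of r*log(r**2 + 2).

r**2*log(r**2 + 2)/2 - r**2/2 + log(r**2 + 2) + C

Let u = r**2 + 2, so du = (2*r) dr.
The integral becomes (1/2)·∫ log(u) du; integrate by parts with u′=log(u), dv′=du.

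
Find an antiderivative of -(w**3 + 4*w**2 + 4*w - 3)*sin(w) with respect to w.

Use integration by parts with u = w**3 + 4*w**2 + 4*w - 3, dv = -sin(w) dw, so v = cos(w).
Apply parts 3 times (tabular method): alternate signs, differentiate u down to 0, integrate dv up.

w**3*cos(w) - 3*w**2*sin(w) + 4*w**2*cos(w) - 8*w*sin(w) - 2*w*cos(w) + 2*sin(w) - 11*cos(w) + C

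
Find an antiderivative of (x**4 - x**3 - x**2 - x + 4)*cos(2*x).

Use integration by parts with u = x**4 - x**3 - x**2 - x + 4, dv = cos(2*x) dx, so v = sin(2*x)/2.
Apply parts 4 times (tabular method): alternate signs, differentiate u down to 0, integrate dv up.

x**4*sin(2*x)/2 - x**3*sin(2*x)/2 + x**3*cos(2*x) - 2*x**2*sin(2*x) - 3*x**2*cos(2*x)/4 + x*sin(2*x)/4 - 2*x*cos(2*x) + 3*sin(2*x) + cos(2*x)/8 + C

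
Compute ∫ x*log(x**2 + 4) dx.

Let u = x**2 + 4, so du = (2*x) dx.
The integral becomes (1/2)·∫ log(u) du; integrate by parts with u′=log(u), dv′=du.

x**2*log(x**2 + 4)/2 - x**2/2 + 2*log(x**2 + 4) + C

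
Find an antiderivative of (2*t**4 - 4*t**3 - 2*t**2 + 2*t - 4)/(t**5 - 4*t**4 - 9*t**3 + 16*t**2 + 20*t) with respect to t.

-log(t)/5 + 353*log(t - 5)/315 + 6*log(t + 2)/7 + log(t**2 - t - 2)/9 + C

Factor the denominator: t*(t - 5)*(t - 2)*(t + 1)*(t + 2).
Partial-fraction decomposition: 6/(7*(t + 2)) + 1/(9*(t + 1)) + 1/(9*(t - 2)) + 353/(315*(t - 5)) - 1/(5*t).
Integrate each term: A/(t−a) contributes A·log|t−a|.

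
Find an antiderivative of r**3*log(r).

Use integration by parts with u = log(r), dv = r**3 dr.
Then du = 1/r dr and v = r**4/4.

r**4*log(r)/4 - r**4/16 + C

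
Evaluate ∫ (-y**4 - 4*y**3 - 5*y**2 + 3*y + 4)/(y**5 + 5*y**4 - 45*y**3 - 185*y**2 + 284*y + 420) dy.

Factor the denominator: (y - 6)*(y - 2)*(y + 1)*(y + 5)*(y + 7).
Partial-fraction decomposition: -1291/(1404*(y + 7)) + 261/(616*(y + 5)) - 1/(504*(y + 1)) + 29/(378*(y - 2)) - 1159/(2002*(y - 6)).
Integrate each term: A/(y−a) contributes A·log|y−a|.

-1159*log(y - 6)/2002 + 29*log(y - 2)/378 - log(y + 1)/504 + 261*log(y + 5)/616 - 1291*log(y + 7)/1404 + C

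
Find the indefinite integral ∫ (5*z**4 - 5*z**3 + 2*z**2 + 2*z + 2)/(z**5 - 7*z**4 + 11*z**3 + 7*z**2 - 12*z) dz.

-log(z)/6 + 167*log(z - 4)/10 - 37*log(z - 3)/3 + log(z - 1)/2 + 3*log(z + 1)/10 + C

Factor the denominator: z*(z - 4)*(z - 3)*(z - 1)*(z + 1).
Partial-fraction decomposition: 3/(10*(z + 1)) + 1/(2*(z - 1)) - 37/(3*(z - 3)) + 167/(10*(z - 4)) - 1/(6*z).
Integrate each term: A/(z−a) contributes A·log|z−a|.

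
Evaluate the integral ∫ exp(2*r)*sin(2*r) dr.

Let I denote the integral. Integrate by parts with u = sin(2*r), dv = exp(2*r) dr, so v = exp(2*r)/2: I = exp(2*r)*sin(2*r)/2 − ∫ exp(2*r)*cos(2*r) dr.
Apply parts again with u = cos(2*r), dv = exp(2*r) dr: ∫ exp(2*r)*cos(2*r) dr = exp(2*r)*cos(2*r)/2 + I. Substituting back brings back I: I = exp(2*r)*sin(2*r)/2 - exp(2*r)*cos(2*r)/2 − I.
Solving for I: (1 + 1)·I equals the remaining terms, so I = (1/2)·(exp(2*r)*sin(2*r)/2 - exp(2*r)*cos(2*r)/2).

exp(2*r)*sin(2*r)/4 - exp(2*r)*cos(2*r)/4 + C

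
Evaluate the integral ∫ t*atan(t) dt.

Use integration by parts with u = arctan(t), dv = t dt.
Then du = 1/(t**2 + 1) dt.

t**2*atan(t)/2 - t/2 + atan(t)/2 + C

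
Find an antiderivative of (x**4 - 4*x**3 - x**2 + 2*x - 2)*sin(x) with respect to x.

-x**4*cos(x) + 4*x**3*sin(x) + 4*x**3*cos(x) - 12*x**2*sin(x) + 13*x**2*cos(x) - 26*x*sin(x) - 26*x*cos(x) + 26*sin(x) - 24*cos(x) + C

Use integration by parts with u = x**4 - 4*x**3 - x**2 + 2*x - 2, dv = sin(x) dx, so v = -cos(x).
Apply parts 4 times (tabular method): alternate signs, differentiate u down to 0, integrate dv up.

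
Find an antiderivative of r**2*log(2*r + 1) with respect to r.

r**3*log(2*r + 1)/3 - r**3/9 + r**2/12 - r/12 + log(2*r + 1)/24 + C

Use integration by parts with u = log(2*r + 1), dv = r**2 dr.
Then du = 2/(2*r + 1) dr and v = r**3/3.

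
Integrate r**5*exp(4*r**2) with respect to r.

(8*r**4 - 4*r**2 + 1)*exp(4*r**2)/64 + C

Let u = r², du = 2r dr; rewrite as (1/2)∫ u^2·exp(4u) du.
Now integrate by parts 2 times.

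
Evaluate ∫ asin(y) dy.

Use integration by parts with u = arcsin(y), dv = dy.
Then du = 1/sqrt(-y**2 + 1) dy.

y*asin(y) + sqrt(-y**2 + 1) + C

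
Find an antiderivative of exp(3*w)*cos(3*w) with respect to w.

exp(3*w)*sin(3*w)/6 + exp(3*w)*cos(3*w)/6 + C

Let I denote the integral. Integrate by parts with u = cos(3*w), dv = exp(3*w) dw, so v = exp(3*w)/3: I = exp(3*w)*cos(3*w)/3 + ∫ exp(3*w)*sin(3*w) dw.
Apply parts again with u = sin(3*w), dv = exp(3*w) dw: ∫ exp(3*w)*sin(3*w) dw = exp(3*w)*sin(3*w)/3 − I. Substituting back brings back I: I = exp(3*w)*sin(3*w)/3 + exp(3*w)*cos(3*w)/3 − I.
Solving for I: (1 + 1)·I equals the remaining terms, so I = (1/2)·(exp(3*w)*sin(3*w)/3 + exp(3*w)*cos(3*w)/3).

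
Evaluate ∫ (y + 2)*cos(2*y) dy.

y*sin(2*y)/2 + sin(2*y) + cos(2*y)/4 + C

Use integration by parts with u = y + 2, dv = cos(2*y) dy, so v = sin(2*y)/2.
Apply parts 1 times (tabular method): alternate signs, differentiate u down to 0, integrate dv up.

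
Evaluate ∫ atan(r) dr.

Use integration by parts with u = arctan(r), dv = dr.
Then du = 1/(r**2 + 1) dr.

r*atan(r) - log(r**2 + 1)/2 + C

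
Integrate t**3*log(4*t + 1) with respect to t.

Use integration by parts with u = log(4*t + 1), dv = t**3 dt.
Then du = 4/(4*t + 1) dt and v = t**4/4.

t**4*log(4*t + 1)/4 - t**4/16 + t**3/48 - t**2/128 + t/256 - log(4*t + 1)/1024 + C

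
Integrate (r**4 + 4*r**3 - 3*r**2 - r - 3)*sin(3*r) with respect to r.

Use integration by parts with u = r**4 + 4*r**3 - 3*r**2 - r - 3, dv = sin(3*r) dr, so v = -cos(3*r)/3.
Apply parts 4 times (tabular method): alternate signs, differentiate u down to 0, integrate dv up.

-r**4*cos(3*r)/3 + 4*r**3*sin(3*r)/9 - 4*r**3*cos(3*r)/3 + 4*r**2*sin(3*r)/3 + 13*r**2*cos(3*r)/9 - 26*r*sin(3*r)/27 + 11*r*cos(3*r)/9 - 11*sin(3*r)/27 + 55*cos(3*r)/81 + C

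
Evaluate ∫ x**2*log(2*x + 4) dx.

Use integration by parts with u = log(2*x + 4), dv = x**2 dx.
Then du = 2/(2*x + 4) dx and v = x**3/3.

x**3*log(2*x + 4)/3 - x**3/9 + x**2/3 - 4*x/3 + 8*log(x + 2)/3 + C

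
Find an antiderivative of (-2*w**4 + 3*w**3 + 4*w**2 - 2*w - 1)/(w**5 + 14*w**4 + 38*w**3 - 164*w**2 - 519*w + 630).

-13*log(w - 3)/360 - log(w - 1)/336 - 379*log(w + 5)/24 + 3085*log(w + 6)/63 - 2811*log(w + 7)/80 + C

Factor the denominator: (w - 3)*(w - 1)*(w + 5)*(w + 6)*(w + 7).
Partial-fraction decomposition: -2811/(80*(w + 7)) + 3085/(63*(w + 6)) - 379/(24*(w + 5)) - 1/(336*(w - 1)) - 13/(360*(w - 3)).
Integrate each term: A/(w−a) contributes A·log|w−a|.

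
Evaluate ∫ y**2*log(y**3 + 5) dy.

Let u = y**3 + 5, so du = (3*y**2) dy.
The integral becomes (1/3)·∫ log(u) du; integrate by parts with u′=log(u), dv′=du.

y**3*log(y**3 + 5)/3 - y**3/3 + 5*log(y**3 + 5)/3 + C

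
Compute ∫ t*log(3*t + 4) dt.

t**2*log(3*t + 4)/2 - t**2/4 + 2*t/3 - 8*log(3*t + 4)/9 + C

Use integration by parts with u = log(3*t + 4), dv = t dt.
Then du = 3/(3*t + 4) dt and v = t**2/2.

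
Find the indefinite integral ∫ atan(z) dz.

z*atan(z) - log(z**2 + 1)/2 + C

Use integration by parts with u = arctan(z), dv = dz.
Then du = 1/(z**2 + 1) dz.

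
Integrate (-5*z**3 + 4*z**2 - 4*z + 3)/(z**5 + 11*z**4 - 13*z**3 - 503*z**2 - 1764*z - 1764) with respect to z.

Factor the denominator: (z - 7)*(z + 2)*(z + 3)*(z + 6)*(z + 7).
Partial-fraction decomposition: 971/(140*(z + 7)) - 417/(52*(z + 6)) + 31/(20*(z + 3)) - 67/(180*(z + 2)) - 386/(4095*(z - 7)).
Integrate each term: A/(z−a) contributes A·log|z−a|.

-386*log(z - 7)/4095 - 67*log(z + 2)/180 + 31*log(z + 3)/20 - 417*log(z + 6)/52 + 971*log(z + 7)/140 + C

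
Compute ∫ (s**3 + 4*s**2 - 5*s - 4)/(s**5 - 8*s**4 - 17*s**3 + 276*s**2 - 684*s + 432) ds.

163*log(s - 6)/180 - 26*log(s - 4)/15 + 22*log(s - 3)/27 + 2*log(s - 1)/105 - 23*log(s + 6)/3780 + C

Factor the denominator: (s - 6)*(s - 4)*(s - 3)*(s - 1)*(s + 6).
Partial-fraction decomposition: -23/(3780*(s + 6)) + 2/(105*(s - 1)) + 22/(27*(s - 3)) - 26/(15*(s - 4)) + 163/(180*(s - 6)).
Integrate each term: A/(s−a) contributes A·log|s−a|.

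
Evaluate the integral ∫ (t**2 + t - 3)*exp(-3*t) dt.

(-9*t**2 - 15*t + 22)*exp(-3*t)/27 + C

Use integration by parts with u = t**2 + t - 3, dv = exp(-3*t) dt, so v = -exp(-3*t)/3.
Apply parts 2 times (tabular method): alternate signs, differentiate u down to 0, integrate dv up.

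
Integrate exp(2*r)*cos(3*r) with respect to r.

Let I denote the integral. Integrate by parts with u = cos(3*r), dv = exp(2*r) dr, so v = exp(2*r)/2: I = exp(2*r)*cos(3*r)/2 + (3/2)·∫ exp(2*r)*sin(3*r) dr.
Apply parts again with u = sin(3*r), dv = exp(2*r) dr: ∫ exp(2*r)*sin(3*r) dr = exp(2*r)*sin(3*r)/2 − (3/2)·I. Substituting back brings back I: I = 3*exp(2*r)*sin(3*r)/4 + exp(2*r)*cos(3*r)/2 − (9/4)·I.
Solving for I: (1 + 9/4)·I equals the remaining terms, so I = (4/13)·(3*exp(2*r)*sin(3*r)/4 + exp(2*r)*cos(3*r)/2).

3*exp(2*r)*sin(3*r)/13 + 2*exp(2*r)*cos(3*r)/13 + C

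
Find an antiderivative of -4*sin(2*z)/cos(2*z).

2*log(cos(2*z)) + C

Let u = cos(2*z), so du = (-2*sin(2*z)) dz.
Rewriting, the integral becomes 2·∫ 1/u du = 2·log(u).
Substituting back, u = cos(2*z).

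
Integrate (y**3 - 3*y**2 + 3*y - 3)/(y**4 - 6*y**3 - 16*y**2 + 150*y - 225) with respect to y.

Factor the denominator: (y - 5)*(y - 3)**2*(y + 5).
Partial-fraction decomposition: 109/(320*(y + 5)) - 57/(64*(y - 3)) - 3/(8*(y - 3)**2) + 31/(20*(y - 5)).
Integrate each term; A/(y−a) gives A·log|y−a|; A/(y−a)² gives −A/(y−a).

31*log(y - 5)/20 - 57*log(y - 3)/64 + 109*log(y + 5)/320 + 3/(8*y - 24) + C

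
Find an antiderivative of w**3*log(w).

Use integration by parts with u = log(w), dv = w**3 dw.
Then du = 1/w dw and v = w**4/4.

w**4*log(w)/4 - w**4/16 + C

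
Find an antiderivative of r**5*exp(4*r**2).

(8*r**4 - 4*r**2 + 1)*exp(4*r**2)/64 + C

Let u = r², du = 2r dr; rewrite as (1/2)∫ u^2·exp(4u) du.
Now integrate by parts 2 times.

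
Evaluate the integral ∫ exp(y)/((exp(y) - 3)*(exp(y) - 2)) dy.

Let u = e^y, du = e^y dy.
The integral becomes ∫ du/((u-3)(u-2)); decompose into partial fractions.

log(exp(y) - 3) - log(exp(y) - 2) + C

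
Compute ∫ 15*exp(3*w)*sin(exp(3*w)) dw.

-5*cos(exp(3*w)) + C

Let u = exp(3*w), so du = (3*exp(3*w)) dw.
Rewriting, the integral becomes 5·∫ sin(u) du = 5·-cos(u).
Substituting back, u = exp(3*w).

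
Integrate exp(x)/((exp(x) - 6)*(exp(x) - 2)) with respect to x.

log(exp(x) - 6)/4 - log(exp(x) - 2)/4 + C

Let u = e^x, du = e^x dx.
The integral becomes ∫ du/((u-2)(u-6)); decompose into partial fractions.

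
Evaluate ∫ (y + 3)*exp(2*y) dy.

Use integration by parts with u = y + 3, dv = exp(2*y) dy, so v = exp(2*y)/2.
Apply parts 1 times (tabular method): alternate signs, differentiate u down to 0, integrate dv up.

(2*y + 5)*exp(2*y)/4 + C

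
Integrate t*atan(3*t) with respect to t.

Use integration by parts with u = arctan(3*t), dv = t dt.
Then du = 3/(9*t**2 + 1) dt.

t**2*atan(3*t)/2 - t/6 + atan(3*t)/18 + C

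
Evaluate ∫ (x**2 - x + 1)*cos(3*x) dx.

Use integration by parts with u = x**2 - x + 1, dv = cos(3*x) dx, so v = sin(3*x)/3.
Apply parts 2 times (tabular method): alternate signs, differentiate u down to 0, integrate dv up.

x**2*sin(3*x)/3 - x*sin(3*x)/3 + 2*x*cos(3*x)/9 + 7*sin(3*x)/27 - cos(3*x)/9 + C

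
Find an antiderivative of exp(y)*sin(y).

Let I denote the integral. Integrate by parts with u = sin(y), dv = exp(y) dy, so v = exp(y): I = exp(y)*sin(y) − ∫ exp(y)*cos(y) dy.
Apply parts again with u = cos(y), dv = exp(y) dy: ∫ exp(y)*cos(y) dy = exp(y)*cos(y) + I. Substituting back brings back I: I = exp(y)*sin(y) - exp(y)*cos(y) − I.
Solving for I: (1 + 1)·I equals the remaining terms, so I = (1/2)·(exp(y)*sin(y) - exp(y)*cos(y)).

exp(y)*sin(y)/2 - exp(y)*cos(y)/2 + C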